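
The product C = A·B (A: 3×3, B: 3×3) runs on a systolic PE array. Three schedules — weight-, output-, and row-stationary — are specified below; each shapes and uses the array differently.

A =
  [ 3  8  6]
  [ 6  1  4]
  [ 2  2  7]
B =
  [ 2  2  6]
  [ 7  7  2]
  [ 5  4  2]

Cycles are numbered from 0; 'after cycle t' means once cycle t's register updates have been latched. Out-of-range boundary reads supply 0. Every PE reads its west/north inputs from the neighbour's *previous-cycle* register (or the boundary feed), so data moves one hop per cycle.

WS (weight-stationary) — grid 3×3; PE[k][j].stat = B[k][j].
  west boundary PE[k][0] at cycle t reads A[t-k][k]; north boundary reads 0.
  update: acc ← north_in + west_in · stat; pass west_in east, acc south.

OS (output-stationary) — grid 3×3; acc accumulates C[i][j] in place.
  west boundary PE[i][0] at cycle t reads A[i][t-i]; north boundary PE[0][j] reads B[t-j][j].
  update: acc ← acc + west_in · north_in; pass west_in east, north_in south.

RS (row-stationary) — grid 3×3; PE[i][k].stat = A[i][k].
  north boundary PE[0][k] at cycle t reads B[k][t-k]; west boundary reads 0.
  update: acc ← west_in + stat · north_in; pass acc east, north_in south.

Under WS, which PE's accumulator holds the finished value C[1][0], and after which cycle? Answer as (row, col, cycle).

Under WS, C[1][0] lands at PE[2][0]:
  t=0 PE[2][0]: acc=0 h=0 v=0
  t=1 PE[2][0]: acc=0 h=0 v=0
  t=2 PE[2][0]: acc=92 h=6 v=92
  t=3 PE[2][0]: acc=39 h=4 v=39

(row, col, cycle) = (2, 0, 3)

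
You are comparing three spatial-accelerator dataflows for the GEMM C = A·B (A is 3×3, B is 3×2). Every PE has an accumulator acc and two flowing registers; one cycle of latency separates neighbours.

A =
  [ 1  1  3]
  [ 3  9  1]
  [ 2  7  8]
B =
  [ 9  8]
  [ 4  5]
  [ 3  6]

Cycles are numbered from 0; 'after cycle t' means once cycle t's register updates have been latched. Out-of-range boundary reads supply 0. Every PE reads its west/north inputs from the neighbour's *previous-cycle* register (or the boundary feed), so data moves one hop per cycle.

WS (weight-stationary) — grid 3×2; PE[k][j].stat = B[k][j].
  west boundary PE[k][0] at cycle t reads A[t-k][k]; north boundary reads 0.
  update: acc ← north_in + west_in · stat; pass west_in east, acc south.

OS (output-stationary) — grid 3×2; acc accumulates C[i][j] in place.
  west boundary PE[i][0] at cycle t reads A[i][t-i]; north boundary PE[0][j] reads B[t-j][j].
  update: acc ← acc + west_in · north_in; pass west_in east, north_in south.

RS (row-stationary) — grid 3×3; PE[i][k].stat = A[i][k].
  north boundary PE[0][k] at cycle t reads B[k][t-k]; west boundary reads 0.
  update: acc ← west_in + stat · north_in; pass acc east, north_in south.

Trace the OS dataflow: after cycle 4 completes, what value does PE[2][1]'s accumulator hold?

Tracing OS — 3×2 array, target PE[2][1]:
  t=0 PE[1][1]: acc=0 h=0 v=0
  t=0 PE[2][0]: acc=0 h=0 v=0
  t=0 PE[2][1]: acc=0 h=0 v=0
  t=1 PE[1][1]: acc=0 h=0 v=0
  t=1 PE[2][0]: acc=0 h=0 v=0
  t=1 PE[2][1]: acc=0 h=0 v=0
  t=2 PE[1][1]: acc=24 h=3 v=8
  t=2 PE[2][0]: acc=18 h=2 v=9
  t=2 PE[2][1]: acc=0 h=0 v=0
  t=3 PE[1][1]: acc=69 h=9 v=5
  t=3 PE[2][0]: acc=46 h=7 v=4
  t=3 PE[2][1]: acc=16 h=2 v=8
  t=4 PE[1][1]: acc=75 h=1 v=6
  t=4 PE[2][0]: acc=70 h=8 v=3
  t=4 PE[2][1]: acc=51 h=7 v=5

PE[2][1].acc = 51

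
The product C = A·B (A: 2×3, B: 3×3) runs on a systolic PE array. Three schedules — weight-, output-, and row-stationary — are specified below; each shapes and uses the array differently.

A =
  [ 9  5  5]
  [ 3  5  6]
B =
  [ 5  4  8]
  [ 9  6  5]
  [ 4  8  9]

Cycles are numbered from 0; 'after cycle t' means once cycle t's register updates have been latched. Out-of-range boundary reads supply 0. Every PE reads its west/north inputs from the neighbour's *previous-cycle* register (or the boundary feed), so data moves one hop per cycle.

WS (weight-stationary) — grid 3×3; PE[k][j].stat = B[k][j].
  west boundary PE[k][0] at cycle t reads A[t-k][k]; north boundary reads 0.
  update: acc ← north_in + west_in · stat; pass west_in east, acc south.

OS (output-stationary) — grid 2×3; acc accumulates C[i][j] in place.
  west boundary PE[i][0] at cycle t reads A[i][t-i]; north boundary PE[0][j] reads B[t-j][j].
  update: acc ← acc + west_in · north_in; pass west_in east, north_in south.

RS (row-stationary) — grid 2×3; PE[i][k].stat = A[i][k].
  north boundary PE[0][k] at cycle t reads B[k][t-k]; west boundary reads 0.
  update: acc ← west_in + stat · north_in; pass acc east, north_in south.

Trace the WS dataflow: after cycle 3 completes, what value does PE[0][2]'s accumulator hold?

PE[0][2].acc = 24

Tracing WS — 3×3 array, target PE[0][2]:
  0: (0,1).acc=0  regs=<0,0>
  0: (0,2).acc=0  regs=<0,0>
  1: (0,1).acc=36  regs=<9,36>
  1: (0,2).acc=0  regs=<0,0>
  2: (0,1).acc=12  regs=<3,12>
  2: (0,2).acc=72  regs=<9,72>
  3: (0,1).acc=0  regs=<0,0>
  3: (0,2).acc=24  regs=<3,24>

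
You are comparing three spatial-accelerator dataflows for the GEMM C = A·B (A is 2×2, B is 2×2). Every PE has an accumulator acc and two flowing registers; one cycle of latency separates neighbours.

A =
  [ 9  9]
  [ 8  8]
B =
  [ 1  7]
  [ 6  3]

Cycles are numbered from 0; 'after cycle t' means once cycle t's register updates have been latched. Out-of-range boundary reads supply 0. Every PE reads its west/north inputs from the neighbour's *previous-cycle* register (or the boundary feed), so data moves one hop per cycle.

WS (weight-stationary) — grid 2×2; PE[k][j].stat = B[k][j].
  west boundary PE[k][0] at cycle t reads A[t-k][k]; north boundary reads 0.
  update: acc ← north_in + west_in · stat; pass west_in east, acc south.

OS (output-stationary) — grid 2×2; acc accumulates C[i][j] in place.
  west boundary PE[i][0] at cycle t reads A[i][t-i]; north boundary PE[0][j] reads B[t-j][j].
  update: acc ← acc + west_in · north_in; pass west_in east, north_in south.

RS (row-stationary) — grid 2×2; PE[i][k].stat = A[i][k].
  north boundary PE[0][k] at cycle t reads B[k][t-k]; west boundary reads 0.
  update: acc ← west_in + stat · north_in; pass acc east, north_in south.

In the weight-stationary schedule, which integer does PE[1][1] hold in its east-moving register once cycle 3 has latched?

WS on a 2×2 grid — tracing PE[1][1] and its feeders:
  cycle 0: PE[0][1] → acc 0, east 0, south 0
  cycle 0: PE[1][0] → acc 0, east 0, south 0
  cycle 0: PE[1][1] → acc 0, east 0, south 0
  cycle 1: PE[0][1] → acc 63, east 9, south 63
  cycle 1: PE[1][0] → acc 63, east 9, south 63
  cycle 1: PE[1][1] → acc 0, east 0, south 0
  cycle 2: PE[0][1] → acc 56, east 8, south 56
  cycle 2: PE[1][0] → acc 56, east 8, south 56
  cycle 2: PE[1][1] → acc 90, east 9, south 90
  cycle 3: PE[0][1] → acc 0, east 0, south 0
  cycle 3: PE[1][0] → acc 0, east 0, south 0
  cycle 3: PE[1][1] → acc 80, east 8, south 80

register = 8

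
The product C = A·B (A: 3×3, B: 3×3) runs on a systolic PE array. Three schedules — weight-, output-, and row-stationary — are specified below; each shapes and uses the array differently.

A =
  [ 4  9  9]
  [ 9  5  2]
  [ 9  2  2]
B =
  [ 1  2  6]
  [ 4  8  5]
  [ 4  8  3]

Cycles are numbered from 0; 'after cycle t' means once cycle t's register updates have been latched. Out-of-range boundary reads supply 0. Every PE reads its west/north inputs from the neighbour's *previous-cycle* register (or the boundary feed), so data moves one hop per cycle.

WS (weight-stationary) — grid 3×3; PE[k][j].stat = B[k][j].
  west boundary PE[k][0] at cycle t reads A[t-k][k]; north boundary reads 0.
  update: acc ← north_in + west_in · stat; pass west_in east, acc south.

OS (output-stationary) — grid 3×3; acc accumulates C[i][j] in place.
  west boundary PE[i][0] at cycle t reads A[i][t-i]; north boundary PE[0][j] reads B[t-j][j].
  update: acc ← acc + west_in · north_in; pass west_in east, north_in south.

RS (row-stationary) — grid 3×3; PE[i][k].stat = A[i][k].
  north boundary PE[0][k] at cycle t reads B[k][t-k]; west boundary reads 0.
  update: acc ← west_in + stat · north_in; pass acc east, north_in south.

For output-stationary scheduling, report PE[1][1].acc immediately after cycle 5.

OS (3×3). Following PE[1][1] plus its west/north inputs:
  t=0 PE[0][1]: acc=0 h=0 v=0
  t=0 PE[1][0]: acc=0 h=0 v=0
  t=0 PE[1][1]: acc=0 h=0 v=0
  t=1 PE[0][1]: acc=8 h=4 v=2
  t=1 PE[1][0]: acc=9 h=9 v=1
  t=1 PE[1][1]: acc=0 h=0 v=0
  t=2 PE[0][1]: acc=80 h=9 v=8
  t=2 PE[1][0]: acc=29 h=5 v=4
  t=2 PE[1][1]: acc=18 h=9 v=2
  t=3 PE[0][1]: acc=152 h=9 v=8
  t=3 PE[1][0]: acc=37 h=2 v=4
  t=3 PE[1][1]: acc=58 h=5 v=8
  t=4 PE[0][1]: acc=152 h=0 v=0
  t=4 PE[1][0]: acc=37 h=0 v=0
  t=4 PE[1][1]: acc=74 h=2 v=8
  t=5 PE[0][1]: acc=152 h=0 v=0
  t=5 PE[1][0]: acc=37 h=0 v=0
  t=5 PE[1][1]: acc=74 h=0 v=0

PE[1][1].acc = 74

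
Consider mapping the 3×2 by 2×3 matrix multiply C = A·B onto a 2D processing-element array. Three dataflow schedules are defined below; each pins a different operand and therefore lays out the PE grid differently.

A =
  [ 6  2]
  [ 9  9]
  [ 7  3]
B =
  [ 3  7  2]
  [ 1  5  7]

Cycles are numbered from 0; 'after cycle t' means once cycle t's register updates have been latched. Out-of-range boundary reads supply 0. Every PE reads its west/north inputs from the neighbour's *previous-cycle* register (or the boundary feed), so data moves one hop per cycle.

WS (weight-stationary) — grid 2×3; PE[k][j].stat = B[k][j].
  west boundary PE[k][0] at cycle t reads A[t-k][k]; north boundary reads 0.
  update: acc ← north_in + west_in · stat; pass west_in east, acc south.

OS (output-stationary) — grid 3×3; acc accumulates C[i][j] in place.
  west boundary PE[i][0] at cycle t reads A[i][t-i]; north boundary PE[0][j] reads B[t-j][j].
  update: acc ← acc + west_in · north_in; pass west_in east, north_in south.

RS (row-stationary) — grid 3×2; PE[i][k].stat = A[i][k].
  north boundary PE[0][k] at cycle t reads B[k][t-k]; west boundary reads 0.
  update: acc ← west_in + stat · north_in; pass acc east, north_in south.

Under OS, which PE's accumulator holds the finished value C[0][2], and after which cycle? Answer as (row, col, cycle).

OS — PE[0][2] is where C[0][2] collects:
  after 0 — PE[0][2] acc=0, pass-E 0, pass-S 0
  after 1 — PE[0][2] acc=0, pass-E 0, pass-S 0
  after 2 — PE[0][2] acc=12, pass-E 6, pass-S 2
  after 3 — PE[0][2] acc=26, pass-E 2, pass-S 7

(row, col, cycle) = (0, 2, 3)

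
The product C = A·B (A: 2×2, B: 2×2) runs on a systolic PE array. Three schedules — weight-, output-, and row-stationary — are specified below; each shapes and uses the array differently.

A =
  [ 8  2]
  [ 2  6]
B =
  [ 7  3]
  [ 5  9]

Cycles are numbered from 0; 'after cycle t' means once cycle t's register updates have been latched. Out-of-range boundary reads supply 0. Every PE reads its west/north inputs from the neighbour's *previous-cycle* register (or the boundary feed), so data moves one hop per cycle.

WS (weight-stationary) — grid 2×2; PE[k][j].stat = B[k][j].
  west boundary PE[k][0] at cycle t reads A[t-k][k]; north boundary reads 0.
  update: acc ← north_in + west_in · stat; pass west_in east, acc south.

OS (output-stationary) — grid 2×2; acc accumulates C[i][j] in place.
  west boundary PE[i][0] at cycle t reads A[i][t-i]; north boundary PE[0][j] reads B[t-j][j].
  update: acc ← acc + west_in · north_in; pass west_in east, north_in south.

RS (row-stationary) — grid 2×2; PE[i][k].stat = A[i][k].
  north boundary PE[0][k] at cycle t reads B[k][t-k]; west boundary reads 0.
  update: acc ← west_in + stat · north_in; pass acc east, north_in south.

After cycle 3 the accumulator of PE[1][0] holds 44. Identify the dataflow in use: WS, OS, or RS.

dataflow = OS

Under WS (2×2), PE[1][0]:
  t=0 PE[1][0]: acc=0 h=0 v=0
  t=1 PE[1][0]: acc=66 h=2 v=66
  t=2 PE[1][0]: acc=44 h=6 v=44
  t=3 PE[1][0]: acc=0 h=0 v=0
Under OS (2×2), PE[1][0]:
  t=0 PE[1][0]: acc=0 h=0 v=0
  t=1 PE[1][0]: acc=14 h=2 v=7
  t=2 PE[1][0]: acc=44 h=6 v=5
  t=3 PE[1][0]: acc=44 h=0 v=0
Under RS (2×2), PE[1][0]:
  t=0 PE[1][0]: acc=0 h=0 v=0
  t=1 PE[1][0]: acc=14 h=14 v=7
  t=2 PE[1][0]: acc=6 h=6 v=3
  t=3 PE[1][0]: acc=0 h=0 v=0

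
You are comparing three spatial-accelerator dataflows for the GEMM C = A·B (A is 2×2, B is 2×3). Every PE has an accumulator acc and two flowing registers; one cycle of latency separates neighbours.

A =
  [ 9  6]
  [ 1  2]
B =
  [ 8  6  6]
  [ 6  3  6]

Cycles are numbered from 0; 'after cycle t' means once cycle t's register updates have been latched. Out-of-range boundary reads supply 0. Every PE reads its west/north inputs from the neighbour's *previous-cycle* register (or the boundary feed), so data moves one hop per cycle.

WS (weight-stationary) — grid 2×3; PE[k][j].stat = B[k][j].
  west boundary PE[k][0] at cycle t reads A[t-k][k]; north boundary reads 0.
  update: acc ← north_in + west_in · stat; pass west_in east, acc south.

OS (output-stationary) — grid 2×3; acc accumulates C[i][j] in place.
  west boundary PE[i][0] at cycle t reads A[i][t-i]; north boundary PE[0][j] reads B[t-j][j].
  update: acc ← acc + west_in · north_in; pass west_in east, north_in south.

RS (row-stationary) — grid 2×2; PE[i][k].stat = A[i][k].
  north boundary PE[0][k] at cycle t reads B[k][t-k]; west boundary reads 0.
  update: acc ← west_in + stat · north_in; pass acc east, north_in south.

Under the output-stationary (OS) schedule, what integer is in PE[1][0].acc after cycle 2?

PE[1][0].acc = 20

OS (2×3). Following PE[1][0] plus its west/north inputs:
  cycle 0: PE[0][0] → acc 72, east 9, south 8
  cycle 0: PE[1][0] → acc 0, east 0, south 0
  cycle 1: PE[0][0] → acc 108, east 6, south 6
  cycle 1: PE[1][0] → acc 8, east 1, south 8
  cycle 2: PE[0][0] → acc 108, east 0, south 0
  cycle 2: PE[1][0] → acc 20, east 2, south 6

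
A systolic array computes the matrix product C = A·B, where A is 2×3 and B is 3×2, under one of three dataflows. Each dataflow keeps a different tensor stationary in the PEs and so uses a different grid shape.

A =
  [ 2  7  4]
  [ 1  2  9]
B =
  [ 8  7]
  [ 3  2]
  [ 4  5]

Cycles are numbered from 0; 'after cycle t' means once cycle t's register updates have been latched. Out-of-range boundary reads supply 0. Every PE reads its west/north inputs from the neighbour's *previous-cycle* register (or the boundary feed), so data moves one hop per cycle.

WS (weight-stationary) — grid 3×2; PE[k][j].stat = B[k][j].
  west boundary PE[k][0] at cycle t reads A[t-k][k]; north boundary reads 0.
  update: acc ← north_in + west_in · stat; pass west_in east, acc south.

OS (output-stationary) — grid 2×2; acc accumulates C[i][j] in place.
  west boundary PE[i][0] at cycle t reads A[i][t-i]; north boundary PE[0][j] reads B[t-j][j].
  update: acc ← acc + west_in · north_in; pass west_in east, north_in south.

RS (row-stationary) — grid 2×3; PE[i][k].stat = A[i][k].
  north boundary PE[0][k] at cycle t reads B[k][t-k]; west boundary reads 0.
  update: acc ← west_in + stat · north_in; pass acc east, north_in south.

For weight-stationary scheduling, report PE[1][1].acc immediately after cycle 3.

Tracing WS — 3×2 array, target PE[1][1]:
  step 0 · PE0,1: acc=0; fwd→0 fwd↓0
  step 0 · PE1,0: acc=0; fwd→0 fwd↓0
  step 0 · PE1,1: acc=0; fwd→0 fwd↓0
  step 1 · PE0,1: acc=14; fwd→2 fwd↓14
  step 1 · PE1,0: acc=37; fwd→7 fwd↓37
  step 1 · PE1,1: acc=0; fwd→0 fwd↓0
  step 2 · PE0,1: acc=7; fwd→1 fwd↓7
  step 2 · PE1,0: acc=14; fwd→2 fwd↓14
  step 2 · PE1,1: acc=28; fwd→7 fwd↓28
  step 3 · PE0,1: acc=0; fwd→0 fwd↓0
  step 3 · PE1,0: acc=0; fwd→0 fwd↓0
  step 3 · PE1,1: acc=11; fwd→2 fwd↓11

PE[1][1].acc = 11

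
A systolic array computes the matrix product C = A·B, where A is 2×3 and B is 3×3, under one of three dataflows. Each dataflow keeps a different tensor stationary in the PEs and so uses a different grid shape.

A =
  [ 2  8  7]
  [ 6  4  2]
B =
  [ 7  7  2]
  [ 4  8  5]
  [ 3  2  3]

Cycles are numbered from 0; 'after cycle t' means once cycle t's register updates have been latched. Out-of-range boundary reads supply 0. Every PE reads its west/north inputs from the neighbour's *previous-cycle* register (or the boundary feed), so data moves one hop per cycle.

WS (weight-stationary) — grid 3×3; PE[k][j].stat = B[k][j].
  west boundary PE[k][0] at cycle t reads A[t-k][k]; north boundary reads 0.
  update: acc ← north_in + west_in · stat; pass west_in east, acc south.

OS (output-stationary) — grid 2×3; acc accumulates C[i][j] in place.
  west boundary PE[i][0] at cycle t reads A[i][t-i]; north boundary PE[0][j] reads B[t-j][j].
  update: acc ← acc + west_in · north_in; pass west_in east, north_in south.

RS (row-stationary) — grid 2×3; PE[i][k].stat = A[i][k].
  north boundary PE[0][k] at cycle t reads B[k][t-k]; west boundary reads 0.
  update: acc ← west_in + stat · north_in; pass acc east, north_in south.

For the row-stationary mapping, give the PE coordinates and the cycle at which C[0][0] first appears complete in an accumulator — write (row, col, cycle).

(row, col, cycle) = (0, 2, 2)

Under RS, C[0][0] lands at PE[0][2]:
  cycle 0: PE[0][2] → acc 0, east 0, south 0
  cycle 1: PE[0][2] → acc 0, east 0, south 0
  cycle 2: PE[0][2] → acc 67, east 67, south 3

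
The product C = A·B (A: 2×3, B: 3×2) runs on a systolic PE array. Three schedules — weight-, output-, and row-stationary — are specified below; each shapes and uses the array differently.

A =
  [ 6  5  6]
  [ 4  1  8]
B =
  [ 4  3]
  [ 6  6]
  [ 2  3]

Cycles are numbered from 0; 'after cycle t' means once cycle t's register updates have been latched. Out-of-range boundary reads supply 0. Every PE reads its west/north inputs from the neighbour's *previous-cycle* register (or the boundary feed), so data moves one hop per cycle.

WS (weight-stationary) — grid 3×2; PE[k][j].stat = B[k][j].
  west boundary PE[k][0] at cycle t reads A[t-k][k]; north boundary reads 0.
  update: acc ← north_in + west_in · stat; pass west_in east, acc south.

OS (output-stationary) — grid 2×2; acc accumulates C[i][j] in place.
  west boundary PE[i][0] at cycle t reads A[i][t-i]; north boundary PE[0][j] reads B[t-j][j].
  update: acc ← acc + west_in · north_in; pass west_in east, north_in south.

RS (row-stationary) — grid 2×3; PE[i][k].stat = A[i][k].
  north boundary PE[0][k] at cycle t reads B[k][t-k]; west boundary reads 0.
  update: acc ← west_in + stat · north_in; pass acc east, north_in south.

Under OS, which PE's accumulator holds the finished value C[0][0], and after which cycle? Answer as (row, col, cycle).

(row, col, cycle) = (0, 0, 2)

OS — PE[0][0] is where C[0][0] collects:
  0: (0,0).acc=24  regs=<6,4>
  1: (0,0).acc=54  regs=<5,6>
  2: (0,0).acc=66  regs=<6,2>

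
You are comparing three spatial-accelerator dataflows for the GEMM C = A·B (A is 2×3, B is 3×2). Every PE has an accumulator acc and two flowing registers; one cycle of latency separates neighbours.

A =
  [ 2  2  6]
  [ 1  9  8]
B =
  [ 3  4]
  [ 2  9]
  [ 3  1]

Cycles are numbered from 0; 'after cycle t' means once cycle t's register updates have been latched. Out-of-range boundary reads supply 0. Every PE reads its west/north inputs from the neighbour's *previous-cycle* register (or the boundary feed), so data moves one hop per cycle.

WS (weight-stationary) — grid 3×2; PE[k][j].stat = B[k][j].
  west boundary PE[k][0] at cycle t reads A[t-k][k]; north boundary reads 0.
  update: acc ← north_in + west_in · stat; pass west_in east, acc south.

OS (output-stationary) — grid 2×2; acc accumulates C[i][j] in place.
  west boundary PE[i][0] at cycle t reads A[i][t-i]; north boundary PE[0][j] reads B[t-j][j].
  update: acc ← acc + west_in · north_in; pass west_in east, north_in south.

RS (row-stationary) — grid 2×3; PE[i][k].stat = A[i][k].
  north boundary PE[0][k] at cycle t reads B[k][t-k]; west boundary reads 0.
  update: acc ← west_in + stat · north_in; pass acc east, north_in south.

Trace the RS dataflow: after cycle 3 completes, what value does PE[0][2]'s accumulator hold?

PE[0][2].acc = 32

RS on a 2×3 grid — tracing PE[0][2] and its feeders:
  @0  [0,1]  acc 0  |  →0  ↓0
  @0  [0,2]  acc 0  |  →0  ↓0
  @1  [0,1]  acc 10  |  →10  ↓2
  @1  [0,2]  acc 0  |  →0  ↓0
  @2  [0,1]  acc 26  |  →26  ↓9
  @2  [0,2]  acc 28  |  →28  ↓3
  @3  [0,1]  acc 0  |  →0  ↓0
  @3  [0,2]  acc 32  |  →32  ↓1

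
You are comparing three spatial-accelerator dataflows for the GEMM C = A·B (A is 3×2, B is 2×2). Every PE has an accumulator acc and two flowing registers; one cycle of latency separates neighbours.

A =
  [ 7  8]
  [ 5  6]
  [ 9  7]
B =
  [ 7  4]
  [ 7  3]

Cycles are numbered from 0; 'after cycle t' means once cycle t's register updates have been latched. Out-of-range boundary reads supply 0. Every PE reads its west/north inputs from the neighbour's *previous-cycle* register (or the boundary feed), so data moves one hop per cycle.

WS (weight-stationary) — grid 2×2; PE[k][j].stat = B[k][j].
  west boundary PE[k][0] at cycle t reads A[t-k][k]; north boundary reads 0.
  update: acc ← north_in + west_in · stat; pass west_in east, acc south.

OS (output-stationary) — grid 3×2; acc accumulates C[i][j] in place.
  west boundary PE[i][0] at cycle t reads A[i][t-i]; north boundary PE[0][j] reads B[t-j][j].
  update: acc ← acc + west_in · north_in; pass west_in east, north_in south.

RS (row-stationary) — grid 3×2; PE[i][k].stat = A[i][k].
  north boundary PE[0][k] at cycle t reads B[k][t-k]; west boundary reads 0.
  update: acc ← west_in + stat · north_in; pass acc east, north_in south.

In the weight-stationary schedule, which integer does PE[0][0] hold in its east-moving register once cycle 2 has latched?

Tracing WS — 2×2 array, target PE[0][0]:
  c0 r0c0: 49 / 7 / 49
  c1 r0c0: 35 / 5 / 35
  c2 r0c0: 63 / 9 / 63

register = 9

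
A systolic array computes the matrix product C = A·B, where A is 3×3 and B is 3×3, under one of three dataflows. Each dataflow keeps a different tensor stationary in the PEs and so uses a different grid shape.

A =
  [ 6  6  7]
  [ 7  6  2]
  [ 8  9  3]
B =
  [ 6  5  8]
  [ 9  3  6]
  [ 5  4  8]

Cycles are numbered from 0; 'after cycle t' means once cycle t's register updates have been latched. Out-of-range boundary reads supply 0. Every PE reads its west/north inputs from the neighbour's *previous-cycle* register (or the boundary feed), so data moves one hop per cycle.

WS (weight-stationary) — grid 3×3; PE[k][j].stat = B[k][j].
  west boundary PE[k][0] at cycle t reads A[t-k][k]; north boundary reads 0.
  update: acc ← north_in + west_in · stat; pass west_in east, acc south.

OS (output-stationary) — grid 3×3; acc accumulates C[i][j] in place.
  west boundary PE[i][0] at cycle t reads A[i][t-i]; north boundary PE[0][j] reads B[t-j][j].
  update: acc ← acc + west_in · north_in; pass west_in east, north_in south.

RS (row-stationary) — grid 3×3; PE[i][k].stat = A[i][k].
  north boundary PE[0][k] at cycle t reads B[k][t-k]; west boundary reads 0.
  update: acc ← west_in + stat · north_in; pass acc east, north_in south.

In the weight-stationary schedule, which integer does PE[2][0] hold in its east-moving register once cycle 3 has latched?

WS on a 3×3 grid — tracing PE[2][0] and its feeders:
  0: (1,0).acc=0  regs=<0,0>
  0: (2,0).acc=0  regs=<0,0>
  1: (1,0).acc=90  regs=<6,90>
  1: (2,0).acc=0  regs=<0,0>
  2: (1,0).acc=96  regs=<6,96>
  2: (2,0).acc=125  regs=<7,125>
  3: (1,0).acc=129  regs=<9,129>
  3: (2,0).acc=106  regs=<2,106>

register = 2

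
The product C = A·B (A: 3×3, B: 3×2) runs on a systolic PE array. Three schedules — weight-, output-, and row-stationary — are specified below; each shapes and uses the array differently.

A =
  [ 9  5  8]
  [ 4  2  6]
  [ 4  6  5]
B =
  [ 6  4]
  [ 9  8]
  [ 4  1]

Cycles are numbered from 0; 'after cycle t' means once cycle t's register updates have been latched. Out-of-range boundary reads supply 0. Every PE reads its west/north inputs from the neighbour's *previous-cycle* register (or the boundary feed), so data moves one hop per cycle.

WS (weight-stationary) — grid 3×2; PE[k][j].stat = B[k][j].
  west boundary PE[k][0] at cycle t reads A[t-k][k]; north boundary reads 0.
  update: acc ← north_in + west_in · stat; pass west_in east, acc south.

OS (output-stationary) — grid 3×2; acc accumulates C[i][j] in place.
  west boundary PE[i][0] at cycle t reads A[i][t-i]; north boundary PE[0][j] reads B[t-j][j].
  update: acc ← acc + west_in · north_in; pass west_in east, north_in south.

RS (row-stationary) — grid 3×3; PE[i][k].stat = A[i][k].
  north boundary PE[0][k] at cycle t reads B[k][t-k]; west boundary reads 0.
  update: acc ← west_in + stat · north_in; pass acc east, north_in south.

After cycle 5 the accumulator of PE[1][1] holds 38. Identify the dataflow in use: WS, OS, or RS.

dataflow = OS

WS (3×2 grid), PE[1][1]:
  step 0 · PE1,1: acc=0; fwd→0 fwd↓0
  step 1 · PE1,1: acc=0; fwd→0 fwd↓0
  step 2 · PE1,1: acc=76; fwd→5 fwd↓76
  step 3 · PE1,1: acc=32; fwd→2 fwd↓32
  step 4 · PE1,1: acc=64; fwd→6 fwd↓64
  step 5 · PE1,1: acc=0; fwd→0 fwd↓0
OS (3×2 grid), PE[1][1]:
  step 0 · PE1,1: acc=0; fwd→0 fwd↓0
  step 1 · PE1,1: acc=0; fwd→0 fwd↓0
  step 2 · PE1,1: acc=16; fwd→4 fwd↓4
  step 3 · PE1,1: acc=32; fwd→2 fwd↓8
  step 4 · PE1,1: acc=38; fwd→6 fwd↓1
  step 5 · PE1,1: acc=38; fwd→0 fwd↓0
RS (3×3 grid), PE[1][1]:
  step 0 · PE1,1: acc=0; fwd→0 fwd↓0
  step 1 · PE1,1: acc=0; fwd→0 fwd↓0
  step 2 · PE1,1: acc=42; fwd→42 fwd↓9
  step 3 · PE1,1: acc=32; fwd→32 fwd↓8
  step 4 · PE1,1: acc=0; fwd→0 fwd↓0
  step 5 · PE1,1: acc=0; fwd→0 fwd↓0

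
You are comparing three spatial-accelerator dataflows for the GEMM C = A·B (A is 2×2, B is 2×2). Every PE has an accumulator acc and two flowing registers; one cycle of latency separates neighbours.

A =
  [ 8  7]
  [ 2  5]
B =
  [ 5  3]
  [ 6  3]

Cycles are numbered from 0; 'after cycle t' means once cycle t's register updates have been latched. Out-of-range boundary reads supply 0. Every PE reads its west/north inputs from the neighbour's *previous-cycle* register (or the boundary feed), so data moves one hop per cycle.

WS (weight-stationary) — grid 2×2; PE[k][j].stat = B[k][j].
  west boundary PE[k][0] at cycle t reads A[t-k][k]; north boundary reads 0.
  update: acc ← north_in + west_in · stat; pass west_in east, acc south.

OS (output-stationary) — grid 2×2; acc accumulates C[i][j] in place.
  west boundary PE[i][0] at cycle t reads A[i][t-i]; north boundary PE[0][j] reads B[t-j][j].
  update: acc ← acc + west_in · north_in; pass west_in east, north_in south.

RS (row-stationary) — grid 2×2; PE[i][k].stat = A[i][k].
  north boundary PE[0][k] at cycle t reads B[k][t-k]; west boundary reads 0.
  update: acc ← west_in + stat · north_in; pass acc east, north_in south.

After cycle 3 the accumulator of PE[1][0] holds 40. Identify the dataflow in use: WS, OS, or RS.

WS (2×2 grid), PE[1][0]:
  after 0 — PE[1][0] acc=0, pass-E 0, pass-S 0
  after 1 — PE[1][0] acc=82, pass-E 7, pass-S 82
  after 2 — PE[1][0] acc=40, pass-E 5, pass-S 40
  after 3 — PE[1][0] acc=0, pass-E 0, pass-S 0
OS (2×2 grid), PE[1][0]:
  after 0 — PE[1][0] acc=0, pass-E 0, pass-S 0
  after 1 — PE[1][0] acc=10, pass-E 2, pass-S 5
  after 2 — PE[1][0] acc=40, pass-E 5, pass-S 6
  after 3 — PE[1][0] acc=40, pass-E 0, pass-S 0
RS (2×2 grid), PE[1][0]:
  after 0 — PE[1][0] acc=0, pass-E 0, pass-S 0
  after 1 — PE[1][0] acc=10, pass-E 10, pass-S 5
  after 2 — PE[1][0] acc=6, pass-E 6, pass-S 3
  after 3 — PE[1][0] acc=0, pass-E 0, pass-S 0

dataflow = OS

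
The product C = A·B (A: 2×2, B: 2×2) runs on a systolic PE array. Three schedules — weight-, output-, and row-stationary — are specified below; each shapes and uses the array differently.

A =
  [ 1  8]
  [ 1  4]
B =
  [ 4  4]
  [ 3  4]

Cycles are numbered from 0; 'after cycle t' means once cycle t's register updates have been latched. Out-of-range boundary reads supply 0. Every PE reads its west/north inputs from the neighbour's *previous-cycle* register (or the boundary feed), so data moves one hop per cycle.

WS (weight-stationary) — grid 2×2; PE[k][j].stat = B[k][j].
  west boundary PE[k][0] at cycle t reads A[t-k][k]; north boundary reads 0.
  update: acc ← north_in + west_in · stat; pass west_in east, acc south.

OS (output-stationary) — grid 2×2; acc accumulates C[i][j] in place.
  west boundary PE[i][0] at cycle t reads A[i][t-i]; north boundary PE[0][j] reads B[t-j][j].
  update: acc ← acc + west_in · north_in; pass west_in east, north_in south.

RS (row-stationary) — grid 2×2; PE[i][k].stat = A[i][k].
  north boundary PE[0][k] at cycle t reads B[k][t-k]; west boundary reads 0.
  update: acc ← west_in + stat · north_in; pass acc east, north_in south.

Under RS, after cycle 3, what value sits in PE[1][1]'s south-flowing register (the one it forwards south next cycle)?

RS 2×2: PE[1][1] cycle-by-cycle (with neighbour feeds):
  cycle 0: PE[0][1] → acc 0, east 0, south 0
  cycle 0: PE[1][0] → acc 0, east 0, south 0
  cycle 0: PE[1][1] → acc 0, east 0, south 0
  cycle 1: PE[0][1] → acc 28, east 28, south 3
  cycle 1: PE[1][0] → acc 4, east 4, south 4
  cycle 1: PE[1][1] → acc 0, east 0, south 0
  cycle 2: PE[0][1] → acc 36, east 36, south 4
  cycle 2: PE[1][0] → acc 4, east 4, south 4
  cycle 2: PE[1][1] → acc 16, east 16, south 3
  cycle 3: PE[0][1] → acc 0, east 0, south 0
  cycle 3: PE[1][0] → acc 0, east 0, south 0
  cycle 3: PE[1][1] → acc 20, east 20, south 4

register = 4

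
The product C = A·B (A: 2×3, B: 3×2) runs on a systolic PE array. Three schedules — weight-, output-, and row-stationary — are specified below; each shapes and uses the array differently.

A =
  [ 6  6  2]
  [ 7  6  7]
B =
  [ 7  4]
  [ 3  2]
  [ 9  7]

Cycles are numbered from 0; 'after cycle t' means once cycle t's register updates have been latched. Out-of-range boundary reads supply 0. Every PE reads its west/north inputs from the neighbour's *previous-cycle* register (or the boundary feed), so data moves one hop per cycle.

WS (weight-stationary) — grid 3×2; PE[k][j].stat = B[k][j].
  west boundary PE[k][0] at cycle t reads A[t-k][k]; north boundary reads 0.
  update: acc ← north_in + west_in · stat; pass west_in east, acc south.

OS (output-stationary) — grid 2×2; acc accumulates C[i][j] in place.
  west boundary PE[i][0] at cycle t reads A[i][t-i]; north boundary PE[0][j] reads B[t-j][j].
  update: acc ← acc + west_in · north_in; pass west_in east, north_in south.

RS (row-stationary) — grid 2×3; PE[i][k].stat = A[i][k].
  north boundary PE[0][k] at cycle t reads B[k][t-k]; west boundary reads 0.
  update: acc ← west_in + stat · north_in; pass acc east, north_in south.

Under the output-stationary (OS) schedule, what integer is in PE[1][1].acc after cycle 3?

PE[1][1].acc = 40

OS (2×2). Following PE[1][1] plus its west/north inputs:
  c0 r0c1: 0 / 0 / 0
  c0 r1c0: 0 / 0 / 0
  c0 r1c1: 0 / 0 / 0
  c1 r0c1: 24 / 6 / 4
  c1 r1c0: 49 / 7 / 7
  c1 r1c1: 0 / 0 / 0
  c2 r0c1: 36 / 6 / 2
  c2 r1c0: 67 / 6 / 3
  c2 r1c1: 28 / 7 / 4
  c3 r0c1: 50 / 2 / 7
  c3 r1c0: 130 / 7 / 9
  c3 r1c1: 40 / 6 / 2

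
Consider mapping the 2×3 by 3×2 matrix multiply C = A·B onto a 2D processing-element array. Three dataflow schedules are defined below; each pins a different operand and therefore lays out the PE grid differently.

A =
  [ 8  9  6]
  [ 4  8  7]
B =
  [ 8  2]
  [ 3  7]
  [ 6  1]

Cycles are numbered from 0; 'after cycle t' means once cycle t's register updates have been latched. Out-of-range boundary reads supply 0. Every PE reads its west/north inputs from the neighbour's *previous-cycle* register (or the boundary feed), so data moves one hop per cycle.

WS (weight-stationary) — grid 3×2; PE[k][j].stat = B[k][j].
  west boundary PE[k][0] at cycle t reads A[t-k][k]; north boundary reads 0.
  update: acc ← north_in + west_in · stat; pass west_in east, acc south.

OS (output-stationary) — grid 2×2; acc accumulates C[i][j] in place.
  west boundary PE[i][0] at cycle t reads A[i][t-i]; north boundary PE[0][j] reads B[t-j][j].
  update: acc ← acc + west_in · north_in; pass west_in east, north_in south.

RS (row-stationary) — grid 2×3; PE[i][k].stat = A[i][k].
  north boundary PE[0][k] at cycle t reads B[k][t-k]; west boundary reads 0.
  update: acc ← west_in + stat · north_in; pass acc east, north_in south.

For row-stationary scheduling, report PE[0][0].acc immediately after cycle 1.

Tracing RS — 2×3 array, target PE[0][0]:
  cycle 0: PE[0][0] → acc 64, east 64, south 8
  cycle 1: PE[0][0] → acc 16, east 16, south 2

PE[0][0].acc = 16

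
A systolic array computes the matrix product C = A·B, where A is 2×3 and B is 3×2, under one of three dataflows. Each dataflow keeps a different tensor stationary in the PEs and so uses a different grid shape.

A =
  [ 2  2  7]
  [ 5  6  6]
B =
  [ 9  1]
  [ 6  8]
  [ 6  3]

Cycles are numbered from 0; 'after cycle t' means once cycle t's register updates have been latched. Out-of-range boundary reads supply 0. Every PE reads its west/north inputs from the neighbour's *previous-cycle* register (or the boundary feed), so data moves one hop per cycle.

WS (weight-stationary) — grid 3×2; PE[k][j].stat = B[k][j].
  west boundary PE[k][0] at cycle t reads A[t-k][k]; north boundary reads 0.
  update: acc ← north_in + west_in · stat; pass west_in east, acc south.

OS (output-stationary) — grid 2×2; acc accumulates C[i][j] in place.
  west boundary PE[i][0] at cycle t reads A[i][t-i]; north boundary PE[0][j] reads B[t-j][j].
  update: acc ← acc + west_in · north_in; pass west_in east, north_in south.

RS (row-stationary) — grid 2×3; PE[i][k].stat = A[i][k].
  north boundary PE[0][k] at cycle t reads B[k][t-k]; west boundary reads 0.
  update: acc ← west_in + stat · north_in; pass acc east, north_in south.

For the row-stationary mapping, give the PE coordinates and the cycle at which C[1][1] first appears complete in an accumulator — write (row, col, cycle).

RS: C[1][1] accumulates in PE[1][2]:
  c0 r1c2: 0 / 0 / 0
  c1 r1c2: 0 / 0 / 0
  c2 r1c2: 0 / 0 / 0
  c3 r1c2: 117 / 117 / 6
  c4 r1c2: 71 / 71 / 3

(row, col, cycle) = (1, 2, 4)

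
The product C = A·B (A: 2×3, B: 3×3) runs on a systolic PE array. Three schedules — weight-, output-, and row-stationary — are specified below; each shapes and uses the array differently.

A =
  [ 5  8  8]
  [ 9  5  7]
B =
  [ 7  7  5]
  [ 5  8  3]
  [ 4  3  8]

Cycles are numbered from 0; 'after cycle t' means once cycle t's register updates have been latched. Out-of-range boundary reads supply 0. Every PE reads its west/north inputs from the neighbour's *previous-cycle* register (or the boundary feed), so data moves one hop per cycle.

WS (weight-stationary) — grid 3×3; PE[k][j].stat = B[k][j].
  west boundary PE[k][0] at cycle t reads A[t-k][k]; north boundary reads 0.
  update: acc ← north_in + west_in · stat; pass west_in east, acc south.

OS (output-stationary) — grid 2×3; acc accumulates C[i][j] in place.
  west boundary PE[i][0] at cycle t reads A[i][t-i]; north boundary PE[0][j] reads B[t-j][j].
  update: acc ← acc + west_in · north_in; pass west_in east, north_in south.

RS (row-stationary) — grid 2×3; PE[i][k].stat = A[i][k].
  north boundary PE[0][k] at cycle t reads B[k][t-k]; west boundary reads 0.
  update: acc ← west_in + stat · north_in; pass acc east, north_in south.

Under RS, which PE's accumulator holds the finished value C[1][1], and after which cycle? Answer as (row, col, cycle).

(row, col, cycle) = (1, 2, 4)

RS — PE[1][2] is where C[1][1] collects:
  @0  [1,2]  acc 0  |  →0  ↓0
  @1  [1,2]  acc 0  |  →0  ↓0
  @2  [1,2]  acc 0  |  →0  ↓0
  @3  [1,2]  acc 116  |  →116  ↓4
  @4  [1,2]  acc 124  |  →124  ↓3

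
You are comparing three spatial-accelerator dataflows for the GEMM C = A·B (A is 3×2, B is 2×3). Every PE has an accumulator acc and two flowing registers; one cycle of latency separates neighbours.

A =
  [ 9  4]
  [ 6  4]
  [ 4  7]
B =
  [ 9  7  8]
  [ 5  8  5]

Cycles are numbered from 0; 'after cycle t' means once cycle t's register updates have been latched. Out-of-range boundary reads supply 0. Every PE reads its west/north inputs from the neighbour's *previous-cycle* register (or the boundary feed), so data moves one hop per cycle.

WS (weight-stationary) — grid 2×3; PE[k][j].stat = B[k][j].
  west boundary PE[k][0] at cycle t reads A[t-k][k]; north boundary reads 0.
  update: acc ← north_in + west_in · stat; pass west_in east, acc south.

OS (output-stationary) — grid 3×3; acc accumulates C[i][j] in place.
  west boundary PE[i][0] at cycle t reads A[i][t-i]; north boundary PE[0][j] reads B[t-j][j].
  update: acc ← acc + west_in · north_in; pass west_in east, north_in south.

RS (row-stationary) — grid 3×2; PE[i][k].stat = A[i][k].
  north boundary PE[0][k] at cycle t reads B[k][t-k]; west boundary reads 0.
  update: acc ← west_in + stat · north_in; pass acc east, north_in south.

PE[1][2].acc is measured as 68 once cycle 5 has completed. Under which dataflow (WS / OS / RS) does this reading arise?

dataflow = OS

WS [2×3] PE[1][2] across cycles:
  0: (1,2).acc=0  regs=<0,0>
  1: (1,2).acc=0  regs=<0,0>
  2: (1,2).acc=0  regs=<0,0>
  3: (1,2).acc=92  regs=<4,92>
  4: (1,2).acc=68  regs=<4,68>
  5: (1,2).acc=67  regs=<7,67>
OS [3×3] PE[1][2] across cycles:
  0: (1,2).acc=0  regs=<0,0>
  1: (1,2).acc=0  regs=<0,0>
  2: (1,2).acc=0  regs=<0,0>
  3: (1,2).acc=48  regs=<6,8>
  4: (1,2).acc=68  regs=<4,5>
  5: (1,2).acc=68  regs=<0,0>
— RS: 3×2 array has no PE[1][2].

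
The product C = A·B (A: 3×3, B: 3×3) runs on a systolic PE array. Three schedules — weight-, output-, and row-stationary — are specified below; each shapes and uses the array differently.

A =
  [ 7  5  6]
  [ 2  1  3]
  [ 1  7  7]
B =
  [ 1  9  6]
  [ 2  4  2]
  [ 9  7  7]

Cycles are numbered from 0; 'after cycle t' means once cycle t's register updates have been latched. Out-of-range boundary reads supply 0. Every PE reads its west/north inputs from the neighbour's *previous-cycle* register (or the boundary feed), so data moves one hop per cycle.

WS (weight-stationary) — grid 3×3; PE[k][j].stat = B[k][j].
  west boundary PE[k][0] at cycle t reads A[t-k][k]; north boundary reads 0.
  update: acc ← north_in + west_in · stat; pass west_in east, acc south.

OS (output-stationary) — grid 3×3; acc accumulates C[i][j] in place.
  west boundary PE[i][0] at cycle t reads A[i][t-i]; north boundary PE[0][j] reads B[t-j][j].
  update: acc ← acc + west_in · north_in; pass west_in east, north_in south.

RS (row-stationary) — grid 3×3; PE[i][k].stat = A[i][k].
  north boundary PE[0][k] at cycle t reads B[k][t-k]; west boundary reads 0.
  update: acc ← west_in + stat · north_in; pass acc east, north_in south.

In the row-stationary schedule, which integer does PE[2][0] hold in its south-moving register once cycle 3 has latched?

register = 9

Tracing RS — 3×3 array, target PE[2][0]:
  0: (1,0).acc=0  regs=<0,0>
  0: (2,0).acc=0  regs=<0,0>
  1: (1,0).acc=2  regs=<2,1>
  1: (2,0).acc=0  regs=<0,0>
  2: (1,0).acc=18  regs=<18,9>
  2: (2,0).acc=1  regs=<1,1>
  3: (1,0).acc=12  regs=<12,6>
  3: (2,0).acc=9  regs=<9,9>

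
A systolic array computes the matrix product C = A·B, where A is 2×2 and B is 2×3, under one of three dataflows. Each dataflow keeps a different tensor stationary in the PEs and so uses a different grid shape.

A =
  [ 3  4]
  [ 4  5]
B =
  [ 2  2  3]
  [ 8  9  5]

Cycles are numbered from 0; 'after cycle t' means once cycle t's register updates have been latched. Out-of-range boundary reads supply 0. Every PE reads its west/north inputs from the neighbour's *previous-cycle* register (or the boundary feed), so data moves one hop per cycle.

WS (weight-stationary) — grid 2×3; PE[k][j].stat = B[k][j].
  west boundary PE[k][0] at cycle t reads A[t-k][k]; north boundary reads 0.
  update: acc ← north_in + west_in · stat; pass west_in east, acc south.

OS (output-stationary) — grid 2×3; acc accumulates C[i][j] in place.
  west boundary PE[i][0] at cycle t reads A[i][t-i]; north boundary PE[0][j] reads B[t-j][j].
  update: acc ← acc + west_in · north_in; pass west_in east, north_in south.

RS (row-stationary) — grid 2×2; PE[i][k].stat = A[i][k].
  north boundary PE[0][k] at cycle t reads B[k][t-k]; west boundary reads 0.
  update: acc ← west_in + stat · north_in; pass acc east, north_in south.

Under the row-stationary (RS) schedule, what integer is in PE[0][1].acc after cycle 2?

PE[0][1].acc = 42

Tracing RS — 2×2 array, target PE[0][1]:
  c0 r0c0: 6 / 6 / 2
  c0 r0c1: 0 / 0 / 0
  c1 r0c0: 6 / 6 / 2
  c1 r0c1: 38 / 38 / 8
  c2 r0c0: 9 / 9 / 3
  c2 r0c1: 42 / 42 / 9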